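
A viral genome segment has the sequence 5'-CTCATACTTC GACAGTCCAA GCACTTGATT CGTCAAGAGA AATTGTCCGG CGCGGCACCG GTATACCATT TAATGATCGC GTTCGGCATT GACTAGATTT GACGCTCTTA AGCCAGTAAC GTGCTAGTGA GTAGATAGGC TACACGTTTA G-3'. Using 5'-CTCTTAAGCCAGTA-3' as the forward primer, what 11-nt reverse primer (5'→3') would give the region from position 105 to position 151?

5'-CTAAACGTGTA-3'

The product's 3' end on the top strand is position 151.
The reverse primer anneals to the top strand over positions 141–151, i.e. to TACACGTTTAG.
Its sequence written 5'→3' is the reverse complement: CTAAACGTGTA.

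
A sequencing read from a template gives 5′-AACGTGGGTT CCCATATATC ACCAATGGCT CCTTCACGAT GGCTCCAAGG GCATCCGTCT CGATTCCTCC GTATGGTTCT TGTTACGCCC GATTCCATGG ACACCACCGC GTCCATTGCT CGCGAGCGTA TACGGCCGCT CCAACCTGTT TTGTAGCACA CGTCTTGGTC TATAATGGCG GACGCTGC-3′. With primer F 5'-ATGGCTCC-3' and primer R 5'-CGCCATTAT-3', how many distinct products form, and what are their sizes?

The forward primer ATGGCTCC matches the top strand at positions 25–32, 39–46.
The reverse primer's reverse complement is ATAATGGCG, matching at positions 172–180.
Each forward site pairs with the reverse site to give a product ending at position 180: sizes 156, 142 bp.

Two products: 156 bp, 142 bp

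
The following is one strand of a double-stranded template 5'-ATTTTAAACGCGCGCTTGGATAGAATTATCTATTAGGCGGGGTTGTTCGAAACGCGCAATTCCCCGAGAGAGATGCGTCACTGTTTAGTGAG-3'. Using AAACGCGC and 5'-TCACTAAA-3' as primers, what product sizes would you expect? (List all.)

The forward primer AAACGCGC matches the top strand at positions 6–13, 50–57.
The reverse primer's reverse complement is TTTAGTGA, matching at positions 84–91.
Each forward site pairs with the reverse site to give a product ending at position 91: sizes 86, 42 bp.

86 bp, 42 bp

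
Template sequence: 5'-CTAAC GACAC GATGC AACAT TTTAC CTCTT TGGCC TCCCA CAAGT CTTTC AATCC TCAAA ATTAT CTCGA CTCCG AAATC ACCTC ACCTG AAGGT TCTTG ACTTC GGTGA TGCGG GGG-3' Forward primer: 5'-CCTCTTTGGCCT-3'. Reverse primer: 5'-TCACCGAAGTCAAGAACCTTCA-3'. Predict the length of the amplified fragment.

86 bp

Scanning the template, CCTCTTTGGCCT occurs at positions 25–36; this primer anneals to the bottom strand there with its 3' end pointing downstream.
The reverse primer's reverse complement is TGAAGGTTCTTGACTTCGGTGA, which matches the template at positions 89–110.
The product runs from position 25 to position 110, so its length is 110 − 25 + 1 = 86 bp.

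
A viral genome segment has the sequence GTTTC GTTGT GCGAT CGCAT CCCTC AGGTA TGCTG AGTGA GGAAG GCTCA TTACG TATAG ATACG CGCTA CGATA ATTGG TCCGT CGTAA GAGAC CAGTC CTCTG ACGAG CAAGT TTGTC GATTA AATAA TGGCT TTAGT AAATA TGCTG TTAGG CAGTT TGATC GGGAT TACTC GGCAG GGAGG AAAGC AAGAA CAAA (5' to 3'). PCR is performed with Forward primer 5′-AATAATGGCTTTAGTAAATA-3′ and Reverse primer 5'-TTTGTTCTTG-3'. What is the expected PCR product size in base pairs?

Forward primer AATAATGGCTTTAGTAAATA is found on the top strand at positions 126–145.
Reverse complement of the reverse primer: CAAGAACAAA. This occurs on the top strand at positions 190–199.
Product length = (reverse-primer end) − (forward-primer start) + 1 = 199 − 126 + 1 = 74 bp.

74 bp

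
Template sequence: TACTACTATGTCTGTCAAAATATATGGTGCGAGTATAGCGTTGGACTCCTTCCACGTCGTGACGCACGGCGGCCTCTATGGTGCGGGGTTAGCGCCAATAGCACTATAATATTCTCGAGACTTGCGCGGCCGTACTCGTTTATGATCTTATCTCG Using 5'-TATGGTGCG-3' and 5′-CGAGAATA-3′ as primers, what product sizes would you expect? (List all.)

95 bp, 41 bp

The forward primer TATGGTGCG matches the top strand at positions 23–31, 77–85.
The reverse primer's reverse complement is TATTCTCG, matching at positions 110–117.
Each forward site pairs with the reverse site to give a product ending at position 117: sizes 95, 41 bp.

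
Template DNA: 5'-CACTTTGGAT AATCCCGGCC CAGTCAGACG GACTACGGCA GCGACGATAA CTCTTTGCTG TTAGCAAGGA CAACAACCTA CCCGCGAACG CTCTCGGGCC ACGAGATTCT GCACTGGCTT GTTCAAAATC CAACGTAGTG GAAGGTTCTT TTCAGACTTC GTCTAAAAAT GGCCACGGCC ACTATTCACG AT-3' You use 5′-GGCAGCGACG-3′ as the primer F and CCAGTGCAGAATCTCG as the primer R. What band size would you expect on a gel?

Forward primer GGCAGCGACG is found on the top strand at positions 37–46.
Reverse complement of the reverse primer: CGAGATTCTGCACTGG. This occurs on the top strand at positions 102–117.
The product runs from position 37 to position 117, so its length is 117 − 37 + 1 = 81 bp.

81 bp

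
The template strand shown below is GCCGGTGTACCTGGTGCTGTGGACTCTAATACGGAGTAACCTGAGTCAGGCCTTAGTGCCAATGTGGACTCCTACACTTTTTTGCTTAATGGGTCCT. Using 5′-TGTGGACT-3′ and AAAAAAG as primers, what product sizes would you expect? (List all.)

The forward primer TGTGGACT matches the top strand at positions 18–25, 63–70.
The reverse primer's reverse complement is CTTTTTT, matching at positions 77–83.
Each forward site pairs with the reverse site to give a product ending at position 83: sizes 66, 21 bp.

66 bp, 21 bp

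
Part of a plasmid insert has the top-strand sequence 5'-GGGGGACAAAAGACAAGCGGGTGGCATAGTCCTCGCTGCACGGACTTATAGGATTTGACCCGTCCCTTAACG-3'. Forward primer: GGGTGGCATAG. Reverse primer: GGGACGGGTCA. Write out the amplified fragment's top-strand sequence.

5'-GGGTGGCATAGTCCTCGCTGCACGGACTTATAGGATTTGACCCGTCCC-3'

Forward primer GGGTGGCATAG is found on the top strand at positions 19–29.
Taking the reverse complement of GGGACGGGTCA gives TGACCCGTCCC, found at positions 56–66 on the template; the primer anneals here to the top strand with its 3' end pointing upstream.
The product is the template from position 19 through 66 (48 bp).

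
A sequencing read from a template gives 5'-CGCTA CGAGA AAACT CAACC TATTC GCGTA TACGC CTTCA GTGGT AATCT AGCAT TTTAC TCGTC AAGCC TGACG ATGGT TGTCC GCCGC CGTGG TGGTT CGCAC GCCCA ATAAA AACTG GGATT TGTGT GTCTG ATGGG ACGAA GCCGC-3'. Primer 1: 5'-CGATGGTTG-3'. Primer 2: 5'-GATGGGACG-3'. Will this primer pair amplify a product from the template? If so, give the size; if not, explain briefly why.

No product — both primers anneal to the same strand and extend in the same direction.

Primer 1 (CGATGGTTG) matches the top strand at positions 74–82 (3' end points downstream).
Primer 2 (GATGGGACG) also matches the top strand directly, at positions 135–143 — its reverse complement CGTCCCATC is not present.
Both primers anneal to the bottom strand with 3' ends pointing the same way, so neither can prime synthesis back toward the other.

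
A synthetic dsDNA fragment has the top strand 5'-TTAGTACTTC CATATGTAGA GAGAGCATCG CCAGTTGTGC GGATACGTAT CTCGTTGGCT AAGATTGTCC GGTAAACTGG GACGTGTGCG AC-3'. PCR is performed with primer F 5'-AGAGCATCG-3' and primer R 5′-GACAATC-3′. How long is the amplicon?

Forward primer AGAGCATCG is found on the top strand at positions 22–30.
Reverse complement of the reverse primer: GATTGTC. This occurs on the top strand at positions 63–69.
Amplicon spans positions 22–69: 48 bp.

48 bp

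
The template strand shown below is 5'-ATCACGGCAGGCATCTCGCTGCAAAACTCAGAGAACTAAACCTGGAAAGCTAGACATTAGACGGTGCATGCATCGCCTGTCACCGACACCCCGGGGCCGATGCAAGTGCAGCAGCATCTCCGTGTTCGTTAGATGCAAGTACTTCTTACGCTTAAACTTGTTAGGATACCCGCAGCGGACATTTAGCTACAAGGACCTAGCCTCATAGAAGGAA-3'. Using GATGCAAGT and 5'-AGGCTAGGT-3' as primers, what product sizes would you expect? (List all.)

The forward primer GATGCAAGT matches the top strand at positions 99–107, 132–140.
The reverse primer's reverse complement is ACCTAGCCT, matching at positions 195–203.
Each forward site pairs with the reverse site to give a product ending at position 203: sizes 105, 72 bp.

105 bp, 72 bp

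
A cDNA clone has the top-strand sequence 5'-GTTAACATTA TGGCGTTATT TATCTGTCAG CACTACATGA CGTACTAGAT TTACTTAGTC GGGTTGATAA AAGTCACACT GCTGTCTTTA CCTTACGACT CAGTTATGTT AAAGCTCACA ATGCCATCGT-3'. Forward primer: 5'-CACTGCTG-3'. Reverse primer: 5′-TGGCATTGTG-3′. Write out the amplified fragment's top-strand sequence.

Forward primer CACTGCTG is found on the top strand at positions 77–84.
The reverse primer's reverse complement is CACAATGCCA, which matches the template at positions 117–126.
The product is the template from position 77 through 126 (50 bp).

5'-CACTGCTGTCTTTACCTTACGACTCAGTTATGTTAAAGCTCACAATGCCA-3'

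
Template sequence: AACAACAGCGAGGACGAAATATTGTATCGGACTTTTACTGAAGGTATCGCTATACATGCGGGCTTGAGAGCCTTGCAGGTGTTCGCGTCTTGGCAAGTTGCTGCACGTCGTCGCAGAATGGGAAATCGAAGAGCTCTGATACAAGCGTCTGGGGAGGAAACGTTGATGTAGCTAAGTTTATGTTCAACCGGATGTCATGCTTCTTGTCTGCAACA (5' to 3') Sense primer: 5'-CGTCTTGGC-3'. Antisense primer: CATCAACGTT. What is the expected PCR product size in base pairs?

Forward primer CGTCTTGGC is found on the top strand at positions 86–94.
The reverse primer's reverse complement is AACGTTGATG, which matches the template at positions 159–168.
The product runs from position 86 to position 168, so its length is 168 − 86 + 1 = 83 bp.

83 bp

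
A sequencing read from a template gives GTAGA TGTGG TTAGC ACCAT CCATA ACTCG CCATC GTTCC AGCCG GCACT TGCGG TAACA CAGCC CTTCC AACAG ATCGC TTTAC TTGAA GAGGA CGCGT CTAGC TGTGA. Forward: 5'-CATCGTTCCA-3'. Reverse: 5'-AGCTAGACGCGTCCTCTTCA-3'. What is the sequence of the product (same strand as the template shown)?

5'-CATCGTTCCAGCCGGCACTTGCGGTAACACAGCCCTTCCAACAGATCGCTTTACTTGAAGAGGACGCGTCTAGCT-3'

The forward primer matches the template at positions 32–41.
Reverse complement of the reverse primer: TGAAGAGGACGCGTCTAGCT. This occurs on the top strand at positions 87–106.
The product is the template from position 32 through 106 (75 bp).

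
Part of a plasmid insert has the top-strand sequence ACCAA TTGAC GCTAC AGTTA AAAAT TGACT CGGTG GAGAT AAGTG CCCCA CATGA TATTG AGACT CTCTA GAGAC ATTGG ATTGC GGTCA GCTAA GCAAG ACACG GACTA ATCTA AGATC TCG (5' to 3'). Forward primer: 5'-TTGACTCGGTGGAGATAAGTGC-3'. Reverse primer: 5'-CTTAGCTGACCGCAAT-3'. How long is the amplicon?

Forward primer TTGACTCGGTGGAGATAAGTGC is found on the top strand at positions 25–46.
Taking the reverse complement of CTTAGCTGACCGCAAT gives ATTGCGGTCAGCTAAG, found at positions 81–96 on the template; the primer anneals here to the top strand with its 3' end pointing upstream.
The product runs from position 25 to position 96, so its length is 96 − 25 + 1 = 72 bp.

72 bp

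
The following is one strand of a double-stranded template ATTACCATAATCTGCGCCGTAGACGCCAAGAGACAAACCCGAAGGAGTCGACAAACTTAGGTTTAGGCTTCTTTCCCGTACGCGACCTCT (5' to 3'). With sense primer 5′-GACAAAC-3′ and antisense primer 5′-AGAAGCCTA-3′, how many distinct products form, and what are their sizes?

Two products: 41 bp, 23 bp

The forward primer GACAAAC matches the top strand at positions 32–38, 50–56.
The reverse primer's reverse complement is TAGGCTTCT, matching at positions 64–72.
Each forward site pairs with the reverse site to give a product ending at position 72: sizes 41, 23 bp.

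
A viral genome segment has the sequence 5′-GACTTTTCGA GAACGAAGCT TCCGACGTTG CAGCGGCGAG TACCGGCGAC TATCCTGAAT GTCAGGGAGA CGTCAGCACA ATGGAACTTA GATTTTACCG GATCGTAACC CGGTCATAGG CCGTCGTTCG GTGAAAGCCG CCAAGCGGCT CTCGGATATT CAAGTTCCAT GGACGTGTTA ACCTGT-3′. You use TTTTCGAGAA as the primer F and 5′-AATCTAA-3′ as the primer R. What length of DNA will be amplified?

91 bp

Forward primer TTTTCGAGAA is found on the top strand at positions 4–13.
Taking the reverse complement of AATCTAA gives TTAGATT, found at positions 88–94 on the template; the primer anneals here to the top strand with its 3' end pointing upstream.
The product runs from position 4 to position 94, so its length is 94 − 4 + 1 = 91 bp.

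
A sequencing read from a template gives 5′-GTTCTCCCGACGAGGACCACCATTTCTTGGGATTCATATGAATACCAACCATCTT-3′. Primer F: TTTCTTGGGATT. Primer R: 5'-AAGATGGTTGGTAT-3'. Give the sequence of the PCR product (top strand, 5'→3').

5'-TTTCTTGGGATTCATATGAATACCAACCATCTT-3'

Scanning the template, TTTCTTGGGATT occurs at positions 23–34; this primer anneals to the bottom strand there with its 3' end pointing downstream.
Reverse complement of the reverse primer: ATACCAACCATCTT. This occurs on the top strand at positions 42–55.
The product is the template from position 23 through 55 (33 bp).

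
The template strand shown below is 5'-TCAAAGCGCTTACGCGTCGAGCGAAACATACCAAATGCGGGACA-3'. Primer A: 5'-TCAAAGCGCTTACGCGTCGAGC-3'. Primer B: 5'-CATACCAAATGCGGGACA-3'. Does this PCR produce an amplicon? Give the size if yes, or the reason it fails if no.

Primer A (TCAAAGCGCTTACGCGTCGAGC) matches the top strand at positions 1–22 (3' end points downstream).
Primer B (CATACCAAATGCGGGACA) also matches the top strand directly, at positions 27–44 — its reverse complement TGTCCCGCATTTGGTATG is not present.
Both primers anneal to the bottom strand with 3' ends pointing the same way, so neither can prime synthesis back toward the other.

No product — both primers anneal to the same strand and extend in the same direction.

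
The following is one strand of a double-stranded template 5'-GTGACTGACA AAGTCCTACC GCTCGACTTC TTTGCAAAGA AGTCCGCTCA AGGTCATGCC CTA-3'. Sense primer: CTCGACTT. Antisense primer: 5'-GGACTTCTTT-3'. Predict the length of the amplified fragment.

The forward primer matches the template at positions 22–29.
The reverse primer's reverse complement is AAAGAAGTCC, which matches the template at positions 36–45.
Product length = (reverse-primer end) − (forward-primer start) + 1 = 45 − 22 + 1 = 24 bp.

24 bp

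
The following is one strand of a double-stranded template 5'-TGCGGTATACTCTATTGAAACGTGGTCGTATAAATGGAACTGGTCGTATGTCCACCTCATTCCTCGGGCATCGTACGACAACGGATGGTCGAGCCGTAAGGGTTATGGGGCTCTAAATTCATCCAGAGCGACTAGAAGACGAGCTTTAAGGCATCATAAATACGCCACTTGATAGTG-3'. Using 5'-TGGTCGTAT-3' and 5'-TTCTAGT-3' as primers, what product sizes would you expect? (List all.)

The forward primer TGGTCGTAT matches the top strand at positions 23–31, 41–49.
The reverse primer's reverse complement is ACTAGAA, matching at positions 131–137.
Each forward site pairs with the reverse site to give a product ending at position 137: sizes 115, 97 bp.

115 bp, 97 bp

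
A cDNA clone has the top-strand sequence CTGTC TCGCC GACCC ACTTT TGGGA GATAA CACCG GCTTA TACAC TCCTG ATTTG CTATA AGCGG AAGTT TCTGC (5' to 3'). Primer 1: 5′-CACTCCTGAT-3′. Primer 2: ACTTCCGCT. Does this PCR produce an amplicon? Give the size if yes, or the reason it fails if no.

Yes — a 27 bp product.

Primer 1 (CACTCCTGAT) matches the top strand at positions 43–52; it acts as a forward primer.
Primer 2's reverse complement is AGCGGAAGT, matching the top strand at positions 61–69; it acts as a reverse primer.
The 3' ends face each other across positions 43–69, giving a 27 bp product.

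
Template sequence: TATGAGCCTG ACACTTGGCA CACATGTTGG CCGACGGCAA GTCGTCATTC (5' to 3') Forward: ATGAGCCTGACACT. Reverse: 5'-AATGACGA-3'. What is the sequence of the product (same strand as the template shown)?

Scanning the template, ATGAGCCTGACACT occurs at positions 2–15; this primer anneals to the bottom strand there with its 3' end pointing downstream.
Taking the reverse complement of AATGACGA gives TCGTCATT, found at positions 42–49 on the template; the primer anneals here to the top strand with its 3' end pointing upstream.
The product is the template from position 2 through 49 (48 bp).

5'-ATGAGCCTGACACTTGGCACACATGTTGGCCGACGGCAAGTCGTCATT-3'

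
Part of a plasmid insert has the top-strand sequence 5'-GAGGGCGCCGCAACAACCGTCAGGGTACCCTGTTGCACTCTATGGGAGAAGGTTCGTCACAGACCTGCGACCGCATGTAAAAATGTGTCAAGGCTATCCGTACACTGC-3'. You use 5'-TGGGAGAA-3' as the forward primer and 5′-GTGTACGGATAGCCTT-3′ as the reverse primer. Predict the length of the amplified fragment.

63 bp

Scanning the template, TGGGAGAA occurs at positions 43–50; this primer anneals to the bottom strand there with its 3' end pointing downstream.
Reverse complement of the reverse primer: AAGGCTATCCGTACAC. This occurs on the top strand at positions 90–105.
Amplicon spans positions 43–105: 63 bp.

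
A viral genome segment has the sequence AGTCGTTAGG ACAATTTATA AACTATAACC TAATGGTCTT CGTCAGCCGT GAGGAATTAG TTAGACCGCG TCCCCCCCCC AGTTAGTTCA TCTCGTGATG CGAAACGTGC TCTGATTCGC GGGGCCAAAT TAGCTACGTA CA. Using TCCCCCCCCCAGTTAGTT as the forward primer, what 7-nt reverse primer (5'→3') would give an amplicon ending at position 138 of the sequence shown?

5'-CGTAGCT-3'

The forward primer binds at positions 71–88; the product's 3' end on the top strand is position 138.
The reverse primer anneals to the top strand over positions 132–138, i.e. to AGCTACG.
Its sequence written 5'→3' is the reverse complement: CGTAGCT.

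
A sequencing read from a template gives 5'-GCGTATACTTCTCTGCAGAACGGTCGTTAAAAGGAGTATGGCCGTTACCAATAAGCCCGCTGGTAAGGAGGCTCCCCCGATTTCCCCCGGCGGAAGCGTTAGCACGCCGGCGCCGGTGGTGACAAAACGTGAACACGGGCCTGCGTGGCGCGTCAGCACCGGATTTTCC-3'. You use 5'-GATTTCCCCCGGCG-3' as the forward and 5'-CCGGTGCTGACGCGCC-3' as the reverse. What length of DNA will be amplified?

84 bp

Scanning the template, GATTTCCCCCGGCG occurs at positions 79–92; this primer anneals to the bottom strand there with its 3' end pointing downstream.
Taking the reverse complement of CCGGTGCTGACGCGCC gives GGCGCGTCAGCACCGG, found at positions 147–162 on the template; the primer anneals here to the top strand with its 3' end pointing upstream.
Product length = (reverse-primer end) − (forward-primer start) + 1 = 162 − 79 + 1 = 84 bp.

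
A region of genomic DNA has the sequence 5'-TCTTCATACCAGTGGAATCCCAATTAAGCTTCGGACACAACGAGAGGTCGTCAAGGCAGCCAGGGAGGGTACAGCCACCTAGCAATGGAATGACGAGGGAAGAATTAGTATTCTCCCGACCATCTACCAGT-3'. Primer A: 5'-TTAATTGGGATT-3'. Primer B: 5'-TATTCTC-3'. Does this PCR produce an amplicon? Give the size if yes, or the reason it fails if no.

Primer A (TTAATTGGGATT) has reverse complement AATCCCAATTAA, which matches the top strand at positions 16–27; primer A anneals to the top strand there with its 3' end pointing upstream toward position 16.
Primer B (TATTCTC) matches the top strand directly at positions 109–115; it anneals to the bottom strand with its 3' end pointing downstream toward position 115.
The 3' ends diverge (primer A extends toward position 1, primer B toward position 131), so the primers never converge on a shared product.

No product — the primers' 3' ends point away from each other.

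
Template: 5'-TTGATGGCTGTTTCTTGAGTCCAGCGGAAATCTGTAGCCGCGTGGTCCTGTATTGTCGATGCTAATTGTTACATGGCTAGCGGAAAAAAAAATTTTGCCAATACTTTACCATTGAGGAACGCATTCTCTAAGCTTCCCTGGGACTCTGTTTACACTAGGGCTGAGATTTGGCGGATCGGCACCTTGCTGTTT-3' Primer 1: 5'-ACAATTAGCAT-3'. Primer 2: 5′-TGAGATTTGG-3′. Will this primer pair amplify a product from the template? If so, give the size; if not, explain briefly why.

No product — the primers' 3' ends point away from each other.

Primer 1 (ACAATTAGCAT) has reverse complement ATGCTAATTGT, which matches the top strand at positions 59–69; primer 1 anneals to the top strand there with its 3' end pointing upstream toward position 59.
Primer 2 (TGAGATTTGG) matches the top strand directly at positions 162–171; it anneals to the bottom strand with its 3' end pointing downstream toward position 171.
The 3' ends diverge (primer 1 extends toward position 1, primer 2 toward position 192), so the primers never converge on a shared product.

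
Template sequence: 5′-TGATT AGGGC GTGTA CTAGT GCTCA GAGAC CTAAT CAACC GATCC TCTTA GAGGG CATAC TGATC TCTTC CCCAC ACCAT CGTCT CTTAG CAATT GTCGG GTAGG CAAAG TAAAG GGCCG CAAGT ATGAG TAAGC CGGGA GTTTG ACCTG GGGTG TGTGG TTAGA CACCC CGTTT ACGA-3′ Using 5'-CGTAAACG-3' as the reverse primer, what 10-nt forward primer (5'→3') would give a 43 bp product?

The reverse primer's reverse complement CGTTTACG matches the template at positions 171–178, so the product ends at position 178.
A 43 bp product then starts at position 178 − 43 + 1 = 136.
The forward primer is identical to the top strand there: CGGGAGTTTG.

5'-CGGGAGTTTG-3'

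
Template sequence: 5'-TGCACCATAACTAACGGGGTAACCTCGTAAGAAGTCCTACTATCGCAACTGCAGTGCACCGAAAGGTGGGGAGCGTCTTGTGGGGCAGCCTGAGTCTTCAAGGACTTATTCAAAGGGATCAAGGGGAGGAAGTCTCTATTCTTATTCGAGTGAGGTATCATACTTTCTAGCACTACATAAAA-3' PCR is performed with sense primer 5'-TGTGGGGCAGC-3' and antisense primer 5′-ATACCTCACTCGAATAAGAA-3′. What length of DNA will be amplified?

80 bp

Scanning the template, TGTGGGGCAGC occurs at positions 79–89; this primer anneals to the bottom strand there with its 3' end pointing downstream.
Reverse complement of the reverse primer: TTCTTATTCGAGTGAGGTAT. This occurs on the top strand at positions 139–158.
The product runs from position 79 to position 158, so its length is 158 − 79 + 1 = 80 bp.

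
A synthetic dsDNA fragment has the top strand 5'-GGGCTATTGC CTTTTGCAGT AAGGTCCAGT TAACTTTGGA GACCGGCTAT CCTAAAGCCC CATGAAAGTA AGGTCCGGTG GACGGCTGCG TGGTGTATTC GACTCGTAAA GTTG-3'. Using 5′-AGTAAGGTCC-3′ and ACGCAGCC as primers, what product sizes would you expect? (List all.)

74 bp, 25 bp

The forward primer AGTAAGGTCC matches the top strand at positions 18–27, 67–76.
The reverse primer's reverse complement is GGCTGCGT, matching at positions 84–91.
Each forward site pairs with the reverse site to give a product ending at position 91: sizes 74, 25 bp.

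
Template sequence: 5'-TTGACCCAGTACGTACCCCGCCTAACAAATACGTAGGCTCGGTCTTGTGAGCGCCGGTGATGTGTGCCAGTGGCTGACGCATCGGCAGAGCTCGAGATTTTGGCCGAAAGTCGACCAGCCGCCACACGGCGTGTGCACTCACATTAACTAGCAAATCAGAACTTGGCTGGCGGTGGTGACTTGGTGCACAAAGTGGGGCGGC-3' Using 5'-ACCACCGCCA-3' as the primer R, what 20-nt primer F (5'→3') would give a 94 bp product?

5'-GGCAGAGCTCGAGATTTTGG-3'

The reverse primer's reverse complement TGGCGGTGGT matches the template at positions 168–177, so the product ends at position 177.
A 94 bp product then starts at position 177 − 94 + 1 = 84.
The forward primer is identical to the top strand there: GGCAGAGCTCGAGATTTTGG.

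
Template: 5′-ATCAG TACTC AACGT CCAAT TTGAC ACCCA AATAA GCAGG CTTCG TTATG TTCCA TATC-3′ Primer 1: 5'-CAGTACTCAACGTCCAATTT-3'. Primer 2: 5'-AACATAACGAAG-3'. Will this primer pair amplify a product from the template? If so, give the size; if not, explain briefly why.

Yes — a 50 bp product.

Primer 1 (CAGTACTCAACGTCCAATTT) matches the top strand at positions 3–22; it acts as a forward primer.
Primer 2's reverse complement is CTTCGTTATGTT, matching the top strand at positions 41–52; it acts as a reverse primer.
The 3' ends face each other across positions 3–52, giving a 50 bp product.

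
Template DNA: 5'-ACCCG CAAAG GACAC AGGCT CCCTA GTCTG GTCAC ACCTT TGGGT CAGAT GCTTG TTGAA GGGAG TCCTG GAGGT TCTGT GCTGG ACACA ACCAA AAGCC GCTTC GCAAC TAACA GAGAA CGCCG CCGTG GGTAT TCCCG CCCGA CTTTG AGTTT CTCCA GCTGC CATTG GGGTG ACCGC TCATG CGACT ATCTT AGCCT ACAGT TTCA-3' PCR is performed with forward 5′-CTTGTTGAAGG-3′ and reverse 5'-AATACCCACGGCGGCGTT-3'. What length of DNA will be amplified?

Scanning the template, CTTGTTGAAGG occurs at positions 52–62; this primer anneals to the bottom strand there with its 3' end pointing downstream.
Taking the reverse complement of AATACCCACGGCGGCGTT gives AACGCCGCCGTGGGTATT, found at positions 119–136 on the template; the primer anneals here to the top strand with its 3' end pointing upstream.
Amplicon spans positions 52–136: 85 bp.

85 bp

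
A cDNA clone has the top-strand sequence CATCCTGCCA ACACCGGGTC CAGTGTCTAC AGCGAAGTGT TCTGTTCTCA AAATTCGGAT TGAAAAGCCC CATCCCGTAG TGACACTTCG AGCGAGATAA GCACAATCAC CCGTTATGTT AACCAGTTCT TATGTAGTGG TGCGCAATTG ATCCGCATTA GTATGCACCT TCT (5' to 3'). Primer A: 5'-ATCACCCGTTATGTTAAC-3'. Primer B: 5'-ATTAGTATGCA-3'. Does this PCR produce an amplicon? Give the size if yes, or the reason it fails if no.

No product — both primers anneal to the same strand and extend in the same direction.

Primer A (ATCACCCGTTATGTTAAC) matches the top strand at positions 106–123 (3' end points downstream).
Primer B (ATTAGTATGCA) also matches the top strand directly, at positions 157–167 — its reverse complement TGCATACTAAT is not present.
Both primers anneal to the bottom strand with 3' ends pointing the same way, so neither can prime synthesis back toward the other.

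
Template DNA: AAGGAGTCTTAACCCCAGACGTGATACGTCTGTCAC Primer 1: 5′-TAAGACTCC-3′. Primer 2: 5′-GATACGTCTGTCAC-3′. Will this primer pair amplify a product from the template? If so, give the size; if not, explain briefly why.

No product — the primers' 3' ends point away from each other.

Primer 1 (TAAGACTCC) has reverse complement GGAGTCTTA, which matches the top strand at positions 3–11; primer 1 anneals to the top strand there with its 3' end pointing upstream toward position 3.
Primer 2 (GATACGTCTGTCAC) matches the top strand directly at positions 23–36; it anneals to the bottom strand with its 3' end pointing downstream toward position 36.
The 3' ends diverge (primer 1 extends toward position 1, primer 2 toward position 36), so the primers never converge on a shared product.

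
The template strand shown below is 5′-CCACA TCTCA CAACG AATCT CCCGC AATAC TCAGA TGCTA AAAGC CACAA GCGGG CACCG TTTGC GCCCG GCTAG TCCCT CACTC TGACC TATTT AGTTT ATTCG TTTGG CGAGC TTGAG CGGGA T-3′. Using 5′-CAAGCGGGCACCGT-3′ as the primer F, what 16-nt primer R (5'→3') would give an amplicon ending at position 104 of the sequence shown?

The forward primer binds at positions 48–61; the product's 3' end on the top strand is position 104.
The reverse primer anneals to the top strand over positions 89–104, i.e. to CCTATTTAGTTTATTC.
Its sequence written 5'→3' is the reverse complement: GAATAAACTAAATAGG.

5'-GAATAAACTAAATAGG-3'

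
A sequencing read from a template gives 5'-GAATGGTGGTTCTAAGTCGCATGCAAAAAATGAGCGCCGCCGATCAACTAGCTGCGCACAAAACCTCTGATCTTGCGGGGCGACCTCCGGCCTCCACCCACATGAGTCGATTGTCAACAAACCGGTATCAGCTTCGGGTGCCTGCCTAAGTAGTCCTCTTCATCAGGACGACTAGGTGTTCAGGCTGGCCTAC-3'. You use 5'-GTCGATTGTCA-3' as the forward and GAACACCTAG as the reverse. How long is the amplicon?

The forward primer matches the template at positions 106–116.
The reverse primer's reverse complement is CTAGGTGTTC, which matches the template at positions 172–181.
Amplicon spans positions 106–181: 76 bp.

76 bp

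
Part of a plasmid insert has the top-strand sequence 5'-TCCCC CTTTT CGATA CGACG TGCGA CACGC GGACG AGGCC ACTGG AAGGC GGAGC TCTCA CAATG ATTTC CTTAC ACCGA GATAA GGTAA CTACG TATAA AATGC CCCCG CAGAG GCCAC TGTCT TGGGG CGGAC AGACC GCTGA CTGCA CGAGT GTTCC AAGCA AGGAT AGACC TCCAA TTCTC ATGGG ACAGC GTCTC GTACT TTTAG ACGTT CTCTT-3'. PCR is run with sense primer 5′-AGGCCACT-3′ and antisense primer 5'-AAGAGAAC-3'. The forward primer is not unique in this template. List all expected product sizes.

The forward primer AGGCCACT matches the top strand at positions 36–43, 114–121.
The reverse primer's reverse complement is GTTCTCTT, matching at positions 213–220.
Each forward site pairs with the reverse site to give a product ending at position 220: sizes 185, 107 bp.

185 bp, 107 bp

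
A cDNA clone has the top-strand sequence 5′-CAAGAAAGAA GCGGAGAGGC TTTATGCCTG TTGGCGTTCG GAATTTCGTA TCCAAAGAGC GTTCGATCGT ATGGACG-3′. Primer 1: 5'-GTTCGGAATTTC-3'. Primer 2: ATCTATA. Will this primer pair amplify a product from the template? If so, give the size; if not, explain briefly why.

No product — primer 2 has no binding site in the template.

Primer 2 (ATCTATA) does not match the top strand, and its reverse complement TATAGAT does not match either.
With no annealing site for primer 2, no amplification occurs.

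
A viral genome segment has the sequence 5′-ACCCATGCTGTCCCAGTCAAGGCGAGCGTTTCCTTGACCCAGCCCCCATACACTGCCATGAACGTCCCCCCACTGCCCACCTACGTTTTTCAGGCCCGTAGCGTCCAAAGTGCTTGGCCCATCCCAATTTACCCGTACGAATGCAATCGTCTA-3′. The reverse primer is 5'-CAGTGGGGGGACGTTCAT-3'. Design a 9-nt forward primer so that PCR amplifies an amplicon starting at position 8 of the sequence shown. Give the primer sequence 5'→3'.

The reverse primer's reverse complement ATGAACGTCCCCCCACTG matches the template at positions 58–75; the product starts at position 8.
The forward primer is identical to the top strand over positions 8–16: CTGTCCCAG.

5'-CTGTCCCAG-3'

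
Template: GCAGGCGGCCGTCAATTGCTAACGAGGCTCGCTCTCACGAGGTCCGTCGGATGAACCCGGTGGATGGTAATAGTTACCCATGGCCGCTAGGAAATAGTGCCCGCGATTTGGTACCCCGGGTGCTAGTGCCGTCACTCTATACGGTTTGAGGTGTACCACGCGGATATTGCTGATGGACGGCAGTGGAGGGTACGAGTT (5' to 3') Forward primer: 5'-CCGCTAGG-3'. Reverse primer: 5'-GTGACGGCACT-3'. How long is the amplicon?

The forward primer matches the template at positions 84–91.
Taking the reverse complement of GTGACGGCACT gives AGTGCCGTCAC, found at positions 125–135 on the template; the primer anneals here to the top strand with its 3' end pointing upstream.
Product length = (reverse-primer end) − (forward-primer start) + 1 = 135 − 84 + 1 = 52 bp.

52 bp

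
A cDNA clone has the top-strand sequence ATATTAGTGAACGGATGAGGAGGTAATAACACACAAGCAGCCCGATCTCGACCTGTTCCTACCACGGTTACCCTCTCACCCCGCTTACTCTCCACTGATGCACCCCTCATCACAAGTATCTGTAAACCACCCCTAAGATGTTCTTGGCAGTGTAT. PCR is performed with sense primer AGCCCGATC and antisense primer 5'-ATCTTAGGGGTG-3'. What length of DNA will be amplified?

Forward primer AGCCCGATC is found on the top strand at positions 39–47.
Reverse complement of the reverse primer: CACCCCTAAGAT. This occurs on the top strand at positions 128–139.
The product runs from position 39 to position 139, so its length is 139 − 39 + 1 = 101 bp.

101 bp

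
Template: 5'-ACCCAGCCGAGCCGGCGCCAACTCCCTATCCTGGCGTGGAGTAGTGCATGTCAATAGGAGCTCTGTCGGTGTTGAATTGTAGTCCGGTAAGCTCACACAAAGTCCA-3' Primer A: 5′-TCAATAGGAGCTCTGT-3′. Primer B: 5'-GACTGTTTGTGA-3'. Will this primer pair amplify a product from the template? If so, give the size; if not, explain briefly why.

No product — primer B has no binding site in the template.

Primer B (GACTGTTTGTGA) does not match the top strand, and its reverse complement TCACAAACAGTC does not match either.
With no annealing site for primer B, no amplification occurs.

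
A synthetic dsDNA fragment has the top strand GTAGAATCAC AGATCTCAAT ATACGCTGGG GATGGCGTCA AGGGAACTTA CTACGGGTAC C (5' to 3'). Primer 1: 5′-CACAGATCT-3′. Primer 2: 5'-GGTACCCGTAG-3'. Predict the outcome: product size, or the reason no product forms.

Yes — a 54 bp product.

Primer 1 (CACAGATCT) matches the top strand at positions 8–16; it acts as a forward primer.
Primer 2's reverse complement is CTACGGGTACC, matching the top strand at positions 51–61; it acts as a reverse primer.
The 3' ends face each other across positions 8–61, giving a 54 bp product.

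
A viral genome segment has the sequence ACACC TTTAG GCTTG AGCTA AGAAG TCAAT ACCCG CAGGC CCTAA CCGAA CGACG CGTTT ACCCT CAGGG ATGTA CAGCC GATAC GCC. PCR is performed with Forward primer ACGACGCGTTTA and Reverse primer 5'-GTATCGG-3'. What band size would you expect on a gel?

Forward primer ACGACGCGTTTA is found on the top strand at positions 50–61.
Reverse complement of the reverse primer: CCGATAC. This occurs on the top strand at positions 79–85.
Product length = (reverse-primer end) − (forward-primer start) + 1 = 85 − 50 + 1 = 36 bp.

36 bp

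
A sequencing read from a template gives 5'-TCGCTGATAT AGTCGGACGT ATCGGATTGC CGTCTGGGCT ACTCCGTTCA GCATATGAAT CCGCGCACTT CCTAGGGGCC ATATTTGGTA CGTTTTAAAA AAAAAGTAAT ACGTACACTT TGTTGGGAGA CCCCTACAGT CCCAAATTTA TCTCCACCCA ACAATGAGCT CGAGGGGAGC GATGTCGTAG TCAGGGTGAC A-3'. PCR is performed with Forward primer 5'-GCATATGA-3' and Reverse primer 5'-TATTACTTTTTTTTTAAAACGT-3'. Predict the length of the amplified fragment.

61 bp

Scanning the template, GCATATGA occurs at positions 51–58; this primer anneals to the bottom strand there with its 3' end pointing downstream.
Taking the reverse complement of TATTACTTTTTTTTTAAAACGT gives ACGTTTTAAAAAAAAAGTAATA, found at positions 90–111 on the template; the primer anneals here to the top strand with its 3' end pointing upstream.
Amplicon spans positions 51–111: 61 bp.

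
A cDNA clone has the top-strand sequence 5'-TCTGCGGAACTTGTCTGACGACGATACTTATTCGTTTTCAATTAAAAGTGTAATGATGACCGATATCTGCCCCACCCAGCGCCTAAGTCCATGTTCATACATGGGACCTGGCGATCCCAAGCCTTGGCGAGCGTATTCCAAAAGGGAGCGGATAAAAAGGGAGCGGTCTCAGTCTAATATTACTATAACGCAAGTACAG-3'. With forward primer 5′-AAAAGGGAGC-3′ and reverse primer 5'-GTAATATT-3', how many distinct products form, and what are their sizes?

The forward primer AAAAGGGAGC matches the top strand at positions 140–149, 155–164.
The reverse primer's reverse complement is AATATTAC, matching at positions 176–183.
Each forward site pairs with the reverse site to give a product ending at position 183: sizes 44, 29 bp.

Two products: 44 bp, 29 bp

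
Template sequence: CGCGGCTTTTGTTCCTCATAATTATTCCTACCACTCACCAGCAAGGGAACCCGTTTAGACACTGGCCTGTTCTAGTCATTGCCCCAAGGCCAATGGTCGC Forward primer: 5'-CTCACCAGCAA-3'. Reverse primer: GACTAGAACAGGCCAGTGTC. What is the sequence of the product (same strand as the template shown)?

Scanning the template, CTCACCAGCAA occurs at positions 34–44; this primer anneals to the bottom strand there with its 3' end pointing downstream.
Reverse complement of the reverse primer: GACACTGGCCTGTTCTAGTC. This occurs on the top strand at positions 58–77.
The product is the template from position 34 through 77 (44 bp).

5'-CTCACCAGCAAGGGAACCCGTTTAGACACTGGCCTGTTCTAGTC-3'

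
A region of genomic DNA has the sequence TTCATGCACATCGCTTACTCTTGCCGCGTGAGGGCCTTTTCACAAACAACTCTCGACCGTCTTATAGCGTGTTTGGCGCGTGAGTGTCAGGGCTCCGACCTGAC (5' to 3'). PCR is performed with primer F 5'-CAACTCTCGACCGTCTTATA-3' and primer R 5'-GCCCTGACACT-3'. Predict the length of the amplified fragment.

Scanning the template, CAACTCTCGACCGTCTTATA occurs at positions 47–66; this primer anneals to the bottom strand there with its 3' end pointing downstream.
The reverse primer's reverse complement is AGTGTCAGGGC, which matches the template at positions 83–93.
Amplicon spans positions 47–93: 47 bp.

47 bp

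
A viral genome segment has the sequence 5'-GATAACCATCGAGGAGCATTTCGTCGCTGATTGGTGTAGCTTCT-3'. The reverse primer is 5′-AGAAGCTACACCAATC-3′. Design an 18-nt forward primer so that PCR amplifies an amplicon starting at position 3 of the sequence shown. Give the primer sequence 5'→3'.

5'-TAACCATCGAGGAGCATT-3'

The reverse primer's reverse complement GATTGGTGTAGCTTCT matches the template at positions 29–44; the product starts at position 3.
The forward primer is identical to the top strand over positions 3–20: TAACCATCGAGGAGCATT.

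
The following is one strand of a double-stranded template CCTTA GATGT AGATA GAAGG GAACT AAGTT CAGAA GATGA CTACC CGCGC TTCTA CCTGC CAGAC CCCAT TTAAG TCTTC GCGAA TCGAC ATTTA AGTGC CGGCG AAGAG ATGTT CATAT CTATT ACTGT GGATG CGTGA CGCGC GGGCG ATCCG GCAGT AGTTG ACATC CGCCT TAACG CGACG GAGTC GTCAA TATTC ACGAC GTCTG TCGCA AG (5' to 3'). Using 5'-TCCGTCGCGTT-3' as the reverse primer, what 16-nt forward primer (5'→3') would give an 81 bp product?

5'-AGAGATGTTCATATCT-3'

The reverse primer's reverse complement AACGCGACGGA matches the template at positions 177–187, so the product ends at position 187.
An 81 bp product then starts at position 187 − 81 + 1 = 107.
The forward primer is identical to the top strand there: AGAGATGTTCATATCT.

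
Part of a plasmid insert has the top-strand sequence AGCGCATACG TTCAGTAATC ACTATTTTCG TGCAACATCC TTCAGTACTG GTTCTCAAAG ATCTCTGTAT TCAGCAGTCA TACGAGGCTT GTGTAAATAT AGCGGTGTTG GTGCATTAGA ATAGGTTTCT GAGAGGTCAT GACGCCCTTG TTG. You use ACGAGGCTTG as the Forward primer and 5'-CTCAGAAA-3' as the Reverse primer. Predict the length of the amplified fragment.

52 bp

The forward primer matches the template at positions 82–91.
Reverse complement of the reverse primer: TTTCTGAG. This occurs on the top strand at positions 126–133.
Product length = (reverse-primer end) − (forward-primer start) + 1 = 133 − 82 + 1 = 52 bp.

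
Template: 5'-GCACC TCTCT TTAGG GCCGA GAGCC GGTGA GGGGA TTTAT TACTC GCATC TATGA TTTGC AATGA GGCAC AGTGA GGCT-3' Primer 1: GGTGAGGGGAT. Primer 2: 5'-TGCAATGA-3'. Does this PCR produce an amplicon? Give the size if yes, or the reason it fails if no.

Primer 1 (GGTGAGGGGAT) matches the top strand at positions 26–36 (3' end points downstream).
Primer 2 (TGCAATGA) also matches the top strand directly, at positions 58–65 — its reverse complement TCATTGCA is not present.
Both primers anneal to the bottom strand with 3' ends pointing the same way, so neither can prime synthesis back toward the other.

No product — both primers anneal to the same strand and extend in the same direction.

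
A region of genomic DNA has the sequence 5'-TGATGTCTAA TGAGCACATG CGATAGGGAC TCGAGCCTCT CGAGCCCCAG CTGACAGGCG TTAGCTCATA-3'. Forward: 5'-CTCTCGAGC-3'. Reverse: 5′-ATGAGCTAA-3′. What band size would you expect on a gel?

33 bp

Scanning the template, CTCTCGAGC occurs at positions 37–45; this primer anneals to the bottom strand there with its 3' end pointing downstream.
Reverse complement of the reverse primer: TTAGCTCAT. This occurs on the top strand at positions 61–69.
Product length = (reverse-primer end) − (forward-primer start) + 1 = 69 − 37 + 1 = 33 bp.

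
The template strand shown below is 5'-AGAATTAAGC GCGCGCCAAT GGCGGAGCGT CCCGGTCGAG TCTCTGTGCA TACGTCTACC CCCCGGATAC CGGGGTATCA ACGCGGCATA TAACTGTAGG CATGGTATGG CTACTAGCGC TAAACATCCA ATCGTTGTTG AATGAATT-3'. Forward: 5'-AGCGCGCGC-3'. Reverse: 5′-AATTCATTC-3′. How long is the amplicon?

141 bp

The forward primer matches the template at positions 8–16.
Reverse complement of the reverse primer: GAATGAATT. This occurs on the top strand at positions 140–148.
The product runs from position 8 to position 148, so its length is 148 − 8 + 1 = 141 bp.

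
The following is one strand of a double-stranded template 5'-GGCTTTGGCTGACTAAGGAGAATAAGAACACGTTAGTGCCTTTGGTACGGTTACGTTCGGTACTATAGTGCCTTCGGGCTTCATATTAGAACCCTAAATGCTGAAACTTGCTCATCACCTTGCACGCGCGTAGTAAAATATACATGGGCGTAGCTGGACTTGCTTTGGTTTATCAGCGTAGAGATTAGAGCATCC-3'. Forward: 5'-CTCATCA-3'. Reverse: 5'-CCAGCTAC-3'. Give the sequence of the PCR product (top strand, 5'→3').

5'-CTCATCACCTTGCACGCGCGTAGTAAAATATACATGGGCGTAGCTGG-3'

Forward primer CTCATCA is found on the top strand at positions 111–117.
The reverse primer's reverse complement is GTAGCTGG, which matches the template at positions 150–157.
The product is the template from position 111 through 157 (47 bp).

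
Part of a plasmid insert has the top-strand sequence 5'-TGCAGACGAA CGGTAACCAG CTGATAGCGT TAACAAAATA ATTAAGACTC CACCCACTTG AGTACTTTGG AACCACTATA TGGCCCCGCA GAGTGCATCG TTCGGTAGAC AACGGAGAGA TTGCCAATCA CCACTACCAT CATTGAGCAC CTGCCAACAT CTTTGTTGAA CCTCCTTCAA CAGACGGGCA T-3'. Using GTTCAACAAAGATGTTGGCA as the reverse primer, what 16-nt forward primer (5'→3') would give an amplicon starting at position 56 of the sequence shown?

5'-ACTTGAGTACTTTGGA-3'

The reverse primer's reverse complement TGCCAACATCTTTGTTGAAC matches the template at positions 152–171; the product starts at position 56.
The forward primer is identical to the top strand over positions 56–71: ACTTGAGTACTTTGGA.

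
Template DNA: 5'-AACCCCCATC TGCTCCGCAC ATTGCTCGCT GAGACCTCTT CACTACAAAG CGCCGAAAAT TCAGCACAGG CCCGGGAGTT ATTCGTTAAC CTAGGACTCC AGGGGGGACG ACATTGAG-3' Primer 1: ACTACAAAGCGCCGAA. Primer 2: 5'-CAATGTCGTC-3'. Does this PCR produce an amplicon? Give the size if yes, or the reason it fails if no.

Primer 1 (ACTACAAAGCGCCGAA) matches the top strand at positions 42–57; it acts as a forward primer.
Primer 2's reverse complement is GACGACATTG, matching the top strand at positions 107–116; it acts as a reverse primer.
The 3' ends face each other across positions 42–116, giving a 75 bp product.

Yes — a 75 bp product.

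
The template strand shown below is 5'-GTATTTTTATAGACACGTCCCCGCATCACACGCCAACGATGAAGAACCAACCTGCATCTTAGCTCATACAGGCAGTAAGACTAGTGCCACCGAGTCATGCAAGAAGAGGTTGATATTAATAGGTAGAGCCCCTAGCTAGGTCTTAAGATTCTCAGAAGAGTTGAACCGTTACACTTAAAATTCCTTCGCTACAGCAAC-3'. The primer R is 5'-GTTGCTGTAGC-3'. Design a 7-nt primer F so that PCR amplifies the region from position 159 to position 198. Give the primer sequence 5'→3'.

The reverse primer's reverse complement GCTACAGCAAC matches the template at positions 188–198; the product starts at position 159.
The forward primer is identical to the top strand over positions 159–165: AGTTGAA.

5'-AGTTGAA-3'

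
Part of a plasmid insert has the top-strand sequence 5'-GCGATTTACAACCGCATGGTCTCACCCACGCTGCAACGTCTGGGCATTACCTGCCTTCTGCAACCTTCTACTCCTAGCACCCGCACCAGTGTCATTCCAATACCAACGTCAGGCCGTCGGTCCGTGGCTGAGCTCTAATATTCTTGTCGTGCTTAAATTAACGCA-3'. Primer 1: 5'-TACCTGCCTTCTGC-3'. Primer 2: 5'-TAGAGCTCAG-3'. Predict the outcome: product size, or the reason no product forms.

Yes — a 90 bp product.

Primer 1 (TACCTGCCTTCTGC) matches the top strand at positions 48–61; it acts as a forward primer.
Primer 2's reverse complement is CTGAGCTCTA, matching the top strand at positions 128–137; it acts as a reverse primer.
The 3' ends face each other across positions 48–137, giving a 90 bp product.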